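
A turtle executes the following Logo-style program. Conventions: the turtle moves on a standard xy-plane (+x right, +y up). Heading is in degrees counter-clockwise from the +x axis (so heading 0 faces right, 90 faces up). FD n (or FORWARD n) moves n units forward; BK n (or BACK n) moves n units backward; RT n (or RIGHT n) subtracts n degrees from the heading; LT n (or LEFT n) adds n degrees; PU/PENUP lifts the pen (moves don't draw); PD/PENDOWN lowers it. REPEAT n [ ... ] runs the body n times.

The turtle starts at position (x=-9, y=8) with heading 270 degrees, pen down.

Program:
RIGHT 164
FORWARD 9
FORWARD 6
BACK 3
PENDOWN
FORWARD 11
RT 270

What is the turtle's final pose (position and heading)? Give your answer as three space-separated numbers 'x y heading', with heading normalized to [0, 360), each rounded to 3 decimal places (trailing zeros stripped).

Executing turtle program step by step:
Start: pos=(-9,8), heading=270, pen down
RT 164: heading 270 -> 106
FD 9: (-9,8) -> (-11.481,16.651) [heading=106, draw]
FD 6: (-11.481,16.651) -> (-13.135,22.419) [heading=106, draw]
BK 3: (-13.135,22.419) -> (-12.308,19.535) [heading=106, draw]
PD: pen down
FD 11: (-12.308,19.535) -> (-15.34,30.109) [heading=106, draw]
RT 270: heading 106 -> 196
Final: pos=(-15.34,30.109), heading=196, 4 segment(s) drawn

Answer: -15.34 30.109 196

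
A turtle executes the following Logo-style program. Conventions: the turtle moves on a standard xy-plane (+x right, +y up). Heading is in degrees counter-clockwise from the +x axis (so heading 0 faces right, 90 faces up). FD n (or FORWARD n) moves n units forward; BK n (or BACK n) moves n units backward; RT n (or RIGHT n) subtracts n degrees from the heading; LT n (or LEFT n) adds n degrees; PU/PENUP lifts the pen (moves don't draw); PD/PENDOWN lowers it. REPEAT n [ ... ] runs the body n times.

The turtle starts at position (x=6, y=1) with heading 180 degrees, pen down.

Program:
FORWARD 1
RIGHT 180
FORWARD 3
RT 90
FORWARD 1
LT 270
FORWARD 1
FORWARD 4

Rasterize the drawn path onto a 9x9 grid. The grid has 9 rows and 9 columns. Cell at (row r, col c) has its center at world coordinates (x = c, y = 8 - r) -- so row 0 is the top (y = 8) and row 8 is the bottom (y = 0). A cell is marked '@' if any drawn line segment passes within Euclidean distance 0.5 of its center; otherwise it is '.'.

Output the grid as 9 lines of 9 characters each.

Answer: .........
.........
.........
.........
.........
.........
.........
.....@@@@
...@@@@@@

Derivation:
Segment 0: (6,1) -> (5,1)
Segment 1: (5,1) -> (8,1)
Segment 2: (8,1) -> (8,0)
Segment 3: (8,0) -> (7,0)
Segment 4: (7,0) -> (3,0)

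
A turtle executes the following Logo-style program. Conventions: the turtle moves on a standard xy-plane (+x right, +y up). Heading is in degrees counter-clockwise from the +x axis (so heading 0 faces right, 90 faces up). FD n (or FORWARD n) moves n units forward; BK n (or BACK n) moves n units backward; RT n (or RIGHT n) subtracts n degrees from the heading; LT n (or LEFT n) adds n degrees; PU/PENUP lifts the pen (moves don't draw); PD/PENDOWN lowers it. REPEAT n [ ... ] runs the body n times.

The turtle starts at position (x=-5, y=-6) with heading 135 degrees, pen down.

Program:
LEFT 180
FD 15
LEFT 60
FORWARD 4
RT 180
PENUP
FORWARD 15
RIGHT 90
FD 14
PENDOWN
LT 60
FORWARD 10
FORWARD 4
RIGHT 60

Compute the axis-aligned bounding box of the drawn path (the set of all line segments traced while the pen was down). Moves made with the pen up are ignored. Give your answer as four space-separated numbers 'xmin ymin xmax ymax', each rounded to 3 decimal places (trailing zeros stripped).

Executing turtle program step by step:
Start: pos=(-5,-6), heading=135, pen down
LT 180: heading 135 -> 315
FD 15: (-5,-6) -> (5.607,-16.607) [heading=315, draw]
LT 60: heading 315 -> 15
FD 4: (5.607,-16.607) -> (9.47,-15.571) [heading=15, draw]
RT 180: heading 15 -> 195
PU: pen up
FD 15: (9.47,-15.571) -> (-5.019,-19.454) [heading=195, move]
RT 90: heading 195 -> 105
FD 14: (-5.019,-19.454) -> (-8.642,-5.931) [heading=105, move]
PD: pen down
LT 60: heading 105 -> 165
FD 10: (-8.642,-5.931) -> (-18.301,-3.342) [heading=165, draw]
FD 4: (-18.301,-3.342) -> (-22.165,-2.307) [heading=165, draw]
RT 60: heading 165 -> 105
Final: pos=(-22.165,-2.307), heading=105, 4 segment(s) drawn

Segment endpoints: x in {-22.165, -18.301, -8.642, -5, 5.607, 9.47}, y in {-16.607, -15.571, -6, -5.931, -3.342, -2.307}
xmin=-22.165, ymin=-16.607, xmax=9.47, ymax=-2.307

Answer: -22.165 -16.607 9.47 -2.307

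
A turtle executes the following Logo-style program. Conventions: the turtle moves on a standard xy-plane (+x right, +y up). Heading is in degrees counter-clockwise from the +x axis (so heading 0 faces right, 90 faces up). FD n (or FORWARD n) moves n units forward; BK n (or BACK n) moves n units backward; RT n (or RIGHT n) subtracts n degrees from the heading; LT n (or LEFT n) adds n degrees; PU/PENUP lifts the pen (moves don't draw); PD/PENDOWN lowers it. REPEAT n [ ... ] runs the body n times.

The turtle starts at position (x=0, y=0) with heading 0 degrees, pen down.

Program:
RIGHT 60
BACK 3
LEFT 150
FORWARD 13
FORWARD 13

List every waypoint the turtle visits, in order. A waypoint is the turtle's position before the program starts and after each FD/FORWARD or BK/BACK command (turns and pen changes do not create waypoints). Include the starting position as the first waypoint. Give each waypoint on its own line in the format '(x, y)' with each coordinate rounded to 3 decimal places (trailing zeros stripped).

Answer: (0, 0)
(-1.5, 2.598)
(-1.5, 15.598)
(-1.5, 28.598)

Derivation:
Executing turtle program step by step:
Start: pos=(0,0), heading=0, pen down
RT 60: heading 0 -> 300
BK 3: (0,0) -> (-1.5,2.598) [heading=300, draw]
LT 150: heading 300 -> 90
FD 13: (-1.5,2.598) -> (-1.5,15.598) [heading=90, draw]
FD 13: (-1.5,15.598) -> (-1.5,28.598) [heading=90, draw]
Final: pos=(-1.5,28.598), heading=90, 3 segment(s) drawn
Waypoints (4 total):
(0, 0)
(-1.5, 2.598)
(-1.5, 15.598)
(-1.5, 28.598)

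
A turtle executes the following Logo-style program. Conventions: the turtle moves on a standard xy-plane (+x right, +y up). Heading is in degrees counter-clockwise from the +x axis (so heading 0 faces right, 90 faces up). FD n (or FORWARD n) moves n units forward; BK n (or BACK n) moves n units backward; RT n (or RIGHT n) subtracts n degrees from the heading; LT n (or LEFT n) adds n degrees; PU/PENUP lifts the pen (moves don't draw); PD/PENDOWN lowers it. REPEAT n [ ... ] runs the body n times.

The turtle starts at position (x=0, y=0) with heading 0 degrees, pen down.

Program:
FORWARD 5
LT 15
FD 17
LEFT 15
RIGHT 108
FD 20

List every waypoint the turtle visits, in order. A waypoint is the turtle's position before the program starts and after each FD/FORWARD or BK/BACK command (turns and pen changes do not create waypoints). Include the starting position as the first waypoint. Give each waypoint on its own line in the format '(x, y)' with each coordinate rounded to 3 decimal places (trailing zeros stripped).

Answer: (0, 0)
(5, 0)
(21.421, 4.4)
(25.579, -15.163)

Derivation:
Executing turtle program step by step:
Start: pos=(0,0), heading=0, pen down
FD 5: (0,0) -> (5,0) [heading=0, draw]
LT 15: heading 0 -> 15
FD 17: (5,0) -> (21.421,4.4) [heading=15, draw]
LT 15: heading 15 -> 30
RT 108: heading 30 -> 282
FD 20: (21.421,4.4) -> (25.579,-15.163) [heading=282, draw]
Final: pos=(25.579,-15.163), heading=282, 3 segment(s) drawn
Waypoints (4 total):
(0, 0)
(5, 0)
(21.421, 4.4)
(25.579, -15.163)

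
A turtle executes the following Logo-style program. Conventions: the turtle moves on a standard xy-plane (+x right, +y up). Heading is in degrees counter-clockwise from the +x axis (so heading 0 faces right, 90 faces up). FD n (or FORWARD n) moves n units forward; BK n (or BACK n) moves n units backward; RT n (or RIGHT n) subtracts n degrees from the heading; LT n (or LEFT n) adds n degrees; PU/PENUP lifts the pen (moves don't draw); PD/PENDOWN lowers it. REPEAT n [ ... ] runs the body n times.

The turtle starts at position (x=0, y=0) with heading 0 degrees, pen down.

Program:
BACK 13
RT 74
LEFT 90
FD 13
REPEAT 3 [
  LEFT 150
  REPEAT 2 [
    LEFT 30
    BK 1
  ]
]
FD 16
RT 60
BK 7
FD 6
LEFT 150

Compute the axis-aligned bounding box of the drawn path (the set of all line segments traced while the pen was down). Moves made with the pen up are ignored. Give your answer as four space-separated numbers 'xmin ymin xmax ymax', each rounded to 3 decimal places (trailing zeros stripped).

Answer: -13 -10.56 9.455 4.82

Derivation:
Executing turtle program step by step:
Start: pos=(0,0), heading=0, pen down
BK 13: (0,0) -> (-13,0) [heading=0, draw]
RT 74: heading 0 -> 286
LT 90: heading 286 -> 16
FD 13: (-13,0) -> (-0.504,3.583) [heading=16, draw]
REPEAT 3 [
  -- iteration 1/3 --
  LT 150: heading 16 -> 166
  REPEAT 2 [
    -- iteration 1/2 --
    LT 30: heading 166 -> 196
    BK 1: (-0.504,3.583) -> (0.458,3.859) [heading=196, draw]
    -- iteration 2/2 --
    LT 30: heading 196 -> 226
    BK 1: (0.458,3.859) -> (1.152,4.578) [heading=226, draw]
  ]
  -- iteration 2/3 --
  LT 150: heading 226 -> 16
  REPEAT 2 [
    -- iteration 1/2 --
    LT 30: heading 16 -> 46
    BK 1: (1.152,4.578) -> (0.458,3.859) [heading=46, draw]
    -- iteration 2/2 --
    LT 30: heading 46 -> 76
    BK 1: (0.458,3.859) -> (0.216,2.889) [heading=76, draw]
  ]
  -- iteration 3/3 --
  LT 150: heading 76 -> 226
  REPEAT 2 [
    -- iteration 1/2 --
    LT 30: heading 226 -> 256
    BK 1: (0.216,2.889) -> (0.458,3.859) [heading=256, draw]
    -- iteration 2/2 --
    LT 30: heading 256 -> 286
    BK 1: (0.458,3.859) -> (0.182,4.82) [heading=286, draw]
  ]
]
FD 16: (0.182,4.82) -> (4.592,-10.56) [heading=286, draw]
RT 60: heading 286 -> 226
BK 7: (4.592,-10.56) -> (9.455,-5.525) [heading=226, draw]
FD 6: (9.455,-5.525) -> (5.287,-9.841) [heading=226, draw]
LT 150: heading 226 -> 16
Final: pos=(5.287,-9.841), heading=16, 11 segment(s) drawn

Segment endpoints: x in {-13, -0.504, 0, 0.182, 0.216, 0.458, 0.458, 0.458, 1.152, 4.592, 5.287, 9.455}, y in {-10.56, -9.841, -5.525, 0, 2.889, 3.583, 3.859, 4.578, 4.82}
xmin=-13, ymin=-10.56, xmax=9.455, ymax=4.82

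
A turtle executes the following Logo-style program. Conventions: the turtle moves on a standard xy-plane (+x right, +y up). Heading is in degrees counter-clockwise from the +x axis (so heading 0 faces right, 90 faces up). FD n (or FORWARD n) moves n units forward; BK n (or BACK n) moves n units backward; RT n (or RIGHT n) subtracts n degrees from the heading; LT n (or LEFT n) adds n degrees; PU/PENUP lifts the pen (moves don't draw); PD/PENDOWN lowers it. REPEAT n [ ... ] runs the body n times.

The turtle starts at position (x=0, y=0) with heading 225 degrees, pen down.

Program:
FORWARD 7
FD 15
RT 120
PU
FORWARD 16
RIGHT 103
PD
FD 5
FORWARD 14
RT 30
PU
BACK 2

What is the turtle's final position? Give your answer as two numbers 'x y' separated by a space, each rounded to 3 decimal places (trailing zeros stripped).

Executing turtle program step by step:
Start: pos=(0,0), heading=225, pen down
FD 7: (0,0) -> (-4.95,-4.95) [heading=225, draw]
FD 15: (-4.95,-4.95) -> (-15.556,-15.556) [heading=225, draw]
RT 120: heading 225 -> 105
PU: pen up
FD 16: (-15.556,-15.556) -> (-19.697,-0.102) [heading=105, move]
RT 103: heading 105 -> 2
PD: pen down
FD 5: (-19.697,-0.102) -> (-14.7,0.073) [heading=2, draw]
FD 14: (-14.7,0.073) -> (-0.709,0.562) [heading=2, draw]
RT 30: heading 2 -> 332
PU: pen up
BK 2: (-0.709,0.562) -> (-2.475,1.5) [heading=332, move]
Final: pos=(-2.475,1.5), heading=332, 4 segment(s) drawn

Answer: -2.475 1.5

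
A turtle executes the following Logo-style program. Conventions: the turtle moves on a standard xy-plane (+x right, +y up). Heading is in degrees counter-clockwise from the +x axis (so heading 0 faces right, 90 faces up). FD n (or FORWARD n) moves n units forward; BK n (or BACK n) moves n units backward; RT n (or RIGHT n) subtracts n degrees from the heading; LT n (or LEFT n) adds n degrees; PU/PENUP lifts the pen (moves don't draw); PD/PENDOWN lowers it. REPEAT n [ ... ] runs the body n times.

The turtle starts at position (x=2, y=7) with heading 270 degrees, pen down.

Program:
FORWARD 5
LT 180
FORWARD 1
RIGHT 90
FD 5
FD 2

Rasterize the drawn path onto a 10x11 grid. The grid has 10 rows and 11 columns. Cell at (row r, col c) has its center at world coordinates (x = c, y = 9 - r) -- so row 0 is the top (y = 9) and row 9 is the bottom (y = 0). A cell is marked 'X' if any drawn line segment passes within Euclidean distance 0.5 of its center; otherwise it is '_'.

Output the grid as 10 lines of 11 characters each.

Answer: ___________
___________
__X________
__X________
__X________
__X________
__XXXXXXXX_
__X________
___________
___________

Derivation:
Segment 0: (2,7) -> (2,2)
Segment 1: (2,2) -> (2,3)
Segment 2: (2,3) -> (7,3)
Segment 3: (7,3) -> (9,3)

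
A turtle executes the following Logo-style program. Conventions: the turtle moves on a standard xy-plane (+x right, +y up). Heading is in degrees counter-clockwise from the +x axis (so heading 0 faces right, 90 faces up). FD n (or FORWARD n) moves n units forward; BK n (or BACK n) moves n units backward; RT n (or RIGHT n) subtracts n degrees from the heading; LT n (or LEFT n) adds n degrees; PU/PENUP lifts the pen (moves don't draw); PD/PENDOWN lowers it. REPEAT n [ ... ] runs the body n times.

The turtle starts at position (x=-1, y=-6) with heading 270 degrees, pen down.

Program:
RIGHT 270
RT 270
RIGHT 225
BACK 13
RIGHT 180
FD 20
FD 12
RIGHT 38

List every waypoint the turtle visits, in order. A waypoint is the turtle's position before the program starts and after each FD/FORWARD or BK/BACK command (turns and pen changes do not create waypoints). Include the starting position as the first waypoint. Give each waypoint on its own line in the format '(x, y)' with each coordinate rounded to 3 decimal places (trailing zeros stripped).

Answer: (-1, -6)
(8.192, 3.192)
(22.335, 17.335)
(30.82, 25.82)

Derivation:
Executing turtle program step by step:
Start: pos=(-1,-6), heading=270, pen down
RT 270: heading 270 -> 0
RT 270: heading 0 -> 90
RT 225: heading 90 -> 225
BK 13: (-1,-6) -> (8.192,3.192) [heading=225, draw]
RT 180: heading 225 -> 45
FD 20: (8.192,3.192) -> (22.335,17.335) [heading=45, draw]
FD 12: (22.335,17.335) -> (30.82,25.82) [heading=45, draw]
RT 38: heading 45 -> 7
Final: pos=(30.82,25.82), heading=7, 3 segment(s) drawn
Waypoints (4 total):
(-1, -6)
(8.192, 3.192)
(22.335, 17.335)
(30.82, 25.82)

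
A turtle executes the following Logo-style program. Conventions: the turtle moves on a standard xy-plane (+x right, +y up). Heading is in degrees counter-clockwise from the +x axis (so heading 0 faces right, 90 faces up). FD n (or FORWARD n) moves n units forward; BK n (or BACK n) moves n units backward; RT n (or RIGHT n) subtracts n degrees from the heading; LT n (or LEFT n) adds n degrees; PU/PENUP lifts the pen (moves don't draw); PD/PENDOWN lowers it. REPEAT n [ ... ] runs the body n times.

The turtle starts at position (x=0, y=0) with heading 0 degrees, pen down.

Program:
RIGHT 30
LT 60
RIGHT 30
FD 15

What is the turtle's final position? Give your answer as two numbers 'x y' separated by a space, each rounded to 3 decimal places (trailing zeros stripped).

Answer: 15 0

Derivation:
Executing turtle program step by step:
Start: pos=(0,0), heading=0, pen down
RT 30: heading 0 -> 330
LT 60: heading 330 -> 30
RT 30: heading 30 -> 0
FD 15: (0,0) -> (15,0) [heading=0, draw]
Final: pos=(15,0), heading=0, 1 segment(s) drawn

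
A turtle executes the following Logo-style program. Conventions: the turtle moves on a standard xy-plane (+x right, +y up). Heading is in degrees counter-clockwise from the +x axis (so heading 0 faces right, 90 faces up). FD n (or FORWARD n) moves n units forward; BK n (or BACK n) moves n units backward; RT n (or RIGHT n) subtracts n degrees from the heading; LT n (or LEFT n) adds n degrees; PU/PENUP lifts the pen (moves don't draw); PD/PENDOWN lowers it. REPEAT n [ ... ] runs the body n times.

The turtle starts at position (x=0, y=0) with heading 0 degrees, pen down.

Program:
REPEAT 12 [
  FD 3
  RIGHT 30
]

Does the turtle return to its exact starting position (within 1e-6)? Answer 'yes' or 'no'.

Answer: yes

Derivation:
Executing turtle program step by step:
Start: pos=(0,0), heading=0, pen down
REPEAT 12 [
  -- iteration 1/12 --
  FD 3: (0,0) -> (3,0) [heading=0, draw]
  RT 30: heading 0 -> 330
  -- iteration 2/12 --
  FD 3: (3,0) -> (5.598,-1.5) [heading=330, draw]
  RT 30: heading 330 -> 300
  -- iteration 3/12 --
  FD 3: (5.598,-1.5) -> (7.098,-4.098) [heading=300, draw]
  RT 30: heading 300 -> 270
  -- iteration 4/12 --
  FD 3: (7.098,-4.098) -> (7.098,-7.098) [heading=270, draw]
  RT 30: heading 270 -> 240
  -- iteration 5/12 --
  FD 3: (7.098,-7.098) -> (5.598,-9.696) [heading=240, draw]
  RT 30: heading 240 -> 210
  -- iteration 6/12 --
  FD 3: (5.598,-9.696) -> (3,-11.196) [heading=210, draw]
  RT 30: heading 210 -> 180
  -- iteration 7/12 --
  FD 3: (3,-11.196) -> (0,-11.196) [heading=180, draw]
  RT 30: heading 180 -> 150
  -- iteration 8/12 --
  FD 3: (0,-11.196) -> (-2.598,-9.696) [heading=150, draw]
  RT 30: heading 150 -> 120
  -- iteration 9/12 --
  FD 3: (-2.598,-9.696) -> (-4.098,-7.098) [heading=120, draw]
  RT 30: heading 120 -> 90
  -- iteration 10/12 --
  FD 3: (-4.098,-7.098) -> (-4.098,-4.098) [heading=90, draw]
  RT 30: heading 90 -> 60
  -- iteration 11/12 --
  FD 3: (-4.098,-4.098) -> (-2.598,-1.5) [heading=60, draw]
  RT 30: heading 60 -> 30
  -- iteration 12/12 --
  FD 3: (-2.598,-1.5) -> (0,0) [heading=30, draw]
  RT 30: heading 30 -> 0
]
Final: pos=(0,0), heading=0, 12 segment(s) drawn

Start position: (0, 0)
Final position: (0, 0)
Distance = 0; < 1e-6 -> CLOSED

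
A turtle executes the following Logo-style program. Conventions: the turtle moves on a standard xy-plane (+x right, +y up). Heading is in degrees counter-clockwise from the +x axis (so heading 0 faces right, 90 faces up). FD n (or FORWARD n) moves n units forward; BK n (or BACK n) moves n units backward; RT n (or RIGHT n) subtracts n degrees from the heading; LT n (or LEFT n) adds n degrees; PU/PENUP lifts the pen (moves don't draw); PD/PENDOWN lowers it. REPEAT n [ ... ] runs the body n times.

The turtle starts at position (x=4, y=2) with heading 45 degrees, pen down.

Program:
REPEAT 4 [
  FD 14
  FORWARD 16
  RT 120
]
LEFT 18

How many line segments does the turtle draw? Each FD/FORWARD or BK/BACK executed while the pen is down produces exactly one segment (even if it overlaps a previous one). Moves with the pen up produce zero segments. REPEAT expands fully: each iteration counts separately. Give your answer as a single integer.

Executing turtle program step by step:
Start: pos=(4,2), heading=45, pen down
REPEAT 4 [
  -- iteration 1/4 --
  FD 14: (4,2) -> (13.899,11.899) [heading=45, draw]
  FD 16: (13.899,11.899) -> (25.213,23.213) [heading=45, draw]
  RT 120: heading 45 -> 285
  -- iteration 2/4 --
  FD 14: (25.213,23.213) -> (28.837,9.69) [heading=285, draw]
  FD 16: (28.837,9.69) -> (32.978,-5.765) [heading=285, draw]
  RT 120: heading 285 -> 165
  -- iteration 3/4 --
  FD 14: (32.978,-5.765) -> (19.455,-2.141) [heading=165, draw]
  FD 16: (19.455,-2.141) -> (4,2) [heading=165, draw]
  RT 120: heading 165 -> 45
  -- iteration 4/4 --
  FD 14: (4,2) -> (13.899,11.899) [heading=45, draw]
  FD 16: (13.899,11.899) -> (25.213,23.213) [heading=45, draw]
  RT 120: heading 45 -> 285
]
LT 18: heading 285 -> 303
Final: pos=(25.213,23.213), heading=303, 8 segment(s) drawn
Segments drawn: 8

Answer: 8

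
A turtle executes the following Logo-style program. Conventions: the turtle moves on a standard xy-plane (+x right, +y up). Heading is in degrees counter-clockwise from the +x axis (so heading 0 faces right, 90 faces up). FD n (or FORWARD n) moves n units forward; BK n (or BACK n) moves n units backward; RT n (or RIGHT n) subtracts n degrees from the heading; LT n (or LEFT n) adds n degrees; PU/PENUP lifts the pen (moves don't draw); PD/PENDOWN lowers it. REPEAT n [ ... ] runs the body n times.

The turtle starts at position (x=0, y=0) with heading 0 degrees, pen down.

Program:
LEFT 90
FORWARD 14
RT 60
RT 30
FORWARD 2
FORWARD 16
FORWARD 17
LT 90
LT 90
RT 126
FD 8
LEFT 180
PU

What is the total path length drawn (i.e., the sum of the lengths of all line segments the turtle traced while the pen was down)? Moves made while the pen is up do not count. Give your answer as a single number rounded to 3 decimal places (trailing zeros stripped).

Answer: 57

Derivation:
Executing turtle program step by step:
Start: pos=(0,0), heading=0, pen down
LT 90: heading 0 -> 90
FD 14: (0,0) -> (0,14) [heading=90, draw]
RT 60: heading 90 -> 30
RT 30: heading 30 -> 0
FD 2: (0,14) -> (2,14) [heading=0, draw]
FD 16: (2,14) -> (18,14) [heading=0, draw]
FD 17: (18,14) -> (35,14) [heading=0, draw]
LT 90: heading 0 -> 90
LT 90: heading 90 -> 180
RT 126: heading 180 -> 54
FD 8: (35,14) -> (39.702,20.472) [heading=54, draw]
LT 180: heading 54 -> 234
PU: pen up
Final: pos=(39.702,20.472), heading=234, 5 segment(s) drawn

Segment lengths:
  seg 1: (0,0) -> (0,14), length = 14
  seg 2: (0,14) -> (2,14), length = 2
  seg 3: (2,14) -> (18,14), length = 16
  seg 4: (18,14) -> (35,14), length = 17
  seg 5: (35,14) -> (39.702,20.472), length = 8
Total = 57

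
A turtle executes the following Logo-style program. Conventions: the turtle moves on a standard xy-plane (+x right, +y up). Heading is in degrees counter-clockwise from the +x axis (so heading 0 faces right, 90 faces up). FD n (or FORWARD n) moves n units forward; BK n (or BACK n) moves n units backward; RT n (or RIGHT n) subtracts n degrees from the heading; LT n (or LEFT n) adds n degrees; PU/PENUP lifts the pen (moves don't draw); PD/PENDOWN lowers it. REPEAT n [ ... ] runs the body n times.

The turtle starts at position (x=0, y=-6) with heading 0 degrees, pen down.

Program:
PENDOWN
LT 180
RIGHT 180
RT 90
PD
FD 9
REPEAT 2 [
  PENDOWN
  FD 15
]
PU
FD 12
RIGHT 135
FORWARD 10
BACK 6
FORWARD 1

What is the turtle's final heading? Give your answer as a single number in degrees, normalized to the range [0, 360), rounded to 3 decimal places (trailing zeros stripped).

Answer: 135

Derivation:
Executing turtle program step by step:
Start: pos=(0,-6), heading=0, pen down
PD: pen down
LT 180: heading 0 -> 180
RT 180: heading 180 -> 0
RT 90: heading 0 -> 270
PD: pen down
FD 9: (0,-6) -> (0,-15) [heading=270, draw]
REPEAT 2 [
  -- iteration 1/2 --
  PD: pen down
  FD 15: (0,-15) -> (0,-30) [heading=270, draw]
  -- iteration 2/2 --
  PD: pen down
  FD 15: (0,-30) -> (0,-45) [heading=270, draw]
]
PU: pen up
FD 12: (0,-45) -> (0,-57) [heading=270, move]
RT 135: heading 270 -> 135
FD 10: (0,-57) -> (-7.071,-49.929) [heading=135, move]
BK 6: (-7.071,-49.929) -> (-2.828,-54.172) [heading=135, move]
FD 1: (-2.828,-54.172) -> (-3.536,-53.464) [heading=135, move]
Final: pos=(-3.536,-53.464), heading=135, 3 segment(s) drawn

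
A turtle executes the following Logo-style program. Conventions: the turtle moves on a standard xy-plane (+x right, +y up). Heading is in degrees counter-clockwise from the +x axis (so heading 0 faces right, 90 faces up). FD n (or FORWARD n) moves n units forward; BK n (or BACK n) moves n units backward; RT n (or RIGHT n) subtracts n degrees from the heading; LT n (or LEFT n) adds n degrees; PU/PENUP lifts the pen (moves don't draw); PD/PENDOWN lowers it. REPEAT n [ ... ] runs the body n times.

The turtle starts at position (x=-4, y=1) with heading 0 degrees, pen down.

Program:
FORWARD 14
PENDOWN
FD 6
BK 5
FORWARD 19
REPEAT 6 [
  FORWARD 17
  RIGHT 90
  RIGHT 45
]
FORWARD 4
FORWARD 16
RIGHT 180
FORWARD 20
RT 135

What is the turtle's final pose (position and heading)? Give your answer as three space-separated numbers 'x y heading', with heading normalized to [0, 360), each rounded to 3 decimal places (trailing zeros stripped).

Executing turtle program step by step:
Start: pos=(-4,1), heading=0, pen down
FD 14: (-4,1) -> (10,1) [heading=0, draw]
PD: pen down
FD 6: (10,1) -> (16,1) [heading=0, draw]
BK 5: (16,1) -> (11,1) [heading=0, draw]
FD 19: (11,1) -> (30,1) [heading=0, draw]
REPEAT 6 [
  -- iteration 1/6 --
  FD 17: (30,1) -> (47,1) [heading=0, draw]
  RT 90: heading 0 -> 270
  RT 45: heading 270 -> 225
  -- iteration 2/6 --
  FD 17: (47,1) -> (34.979,-11.021) [heading=225, draw]
  RT 90: heading 225 -> 135
  RT 45: heading 135 -> 90
  -- iteration 3/6 --
  FD 17: (34.979,-11.021) -> (34.979,5.979) [heading=90, draw]
  RT 90: heading 90 -> 0
  RT 45: heading 0 -> 315
  -- iteration 4/6 --
  FD 17: (34.979,5.979) -> (47,-6.042) [heading=315, draw]
  RT 90: heading 315 -> 225
  RT 45: heading 225 -> 180
  -- iteration 5/6 --
  FD 17: (47,-6.042) -> (30,-6.042) [heading=180, draw]
  RT 90: heading 180 -> 90
  RT 45: heading 90 -> 45
  -- iteration 6/6 --
  FD 17: (30,-6.042) -> (42.021,5.979) [heading=45, draw]
  RT 90: heading 45 -> 315
  RT 45: heading 315 -> 270
]
FD 4: (42.021,5.979) -> (42.021,1.979) [heading=270, draw]
FD 16: (42.021,1.979) -> (42.021,-14.021) [heading=270, draw]
RT 180: heading 270 -> 90
FD 20: (42.021,-14.021) -> (42.021,5.979) [heading=90, draw]
RT 135: heading 90 -> 315
Final: pos=(42.021,5.979), heading=315, 13 segment(s) drawn

Answer: 42.021 5.979 315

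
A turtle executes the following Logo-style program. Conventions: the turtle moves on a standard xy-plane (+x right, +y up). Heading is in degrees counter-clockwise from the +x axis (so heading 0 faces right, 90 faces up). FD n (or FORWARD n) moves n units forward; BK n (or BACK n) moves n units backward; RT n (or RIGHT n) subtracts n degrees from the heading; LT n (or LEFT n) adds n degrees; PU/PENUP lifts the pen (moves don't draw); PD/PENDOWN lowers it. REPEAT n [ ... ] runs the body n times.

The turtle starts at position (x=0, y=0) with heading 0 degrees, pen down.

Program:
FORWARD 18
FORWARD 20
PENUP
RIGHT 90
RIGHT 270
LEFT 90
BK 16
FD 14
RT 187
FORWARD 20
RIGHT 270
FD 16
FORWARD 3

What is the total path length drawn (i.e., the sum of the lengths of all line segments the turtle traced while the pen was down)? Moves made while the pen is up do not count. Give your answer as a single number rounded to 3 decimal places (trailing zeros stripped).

Answer: 38

Derivation:
Executing turtle program step by step:
Start: pos=(0,0), heading=0, pen down
FD 18: (0,0) -> (18,0) [heading=0, draw]
FD 20: (18,0) -> (38,0) [heading=0, draw]
PU: pen up
RT 90: heading 0 -> 270
RT 270: heading 270 -> 0
LT 90: heading 0 -> 90
BK 16: (38,0) -> (38,-16) [heading=90, move]
FD 14: (38,-16) -> (38,-2) [heading=90, move]
RT 187: heading 90 -> 263
FD 20: (38,-2) -> (35.563,-21.851) [heading=263, move]
RT 270: heading 263 -> 353
FD 16: (35.563,-21.851) -> (51.443,-23.801) [heading=353, move]
FD 3: (51.443,-23.801) -> (54.421,-24.166) [heading=353, move]
Final: pos=(54.421,-24.166), heading=353, 2 segment(s) drawn

Segment lengths:
  seg 1: (0,0) -> (18,0), length = 18
  seg 2: (18,0) -> (38,0), length = 20
Total = 38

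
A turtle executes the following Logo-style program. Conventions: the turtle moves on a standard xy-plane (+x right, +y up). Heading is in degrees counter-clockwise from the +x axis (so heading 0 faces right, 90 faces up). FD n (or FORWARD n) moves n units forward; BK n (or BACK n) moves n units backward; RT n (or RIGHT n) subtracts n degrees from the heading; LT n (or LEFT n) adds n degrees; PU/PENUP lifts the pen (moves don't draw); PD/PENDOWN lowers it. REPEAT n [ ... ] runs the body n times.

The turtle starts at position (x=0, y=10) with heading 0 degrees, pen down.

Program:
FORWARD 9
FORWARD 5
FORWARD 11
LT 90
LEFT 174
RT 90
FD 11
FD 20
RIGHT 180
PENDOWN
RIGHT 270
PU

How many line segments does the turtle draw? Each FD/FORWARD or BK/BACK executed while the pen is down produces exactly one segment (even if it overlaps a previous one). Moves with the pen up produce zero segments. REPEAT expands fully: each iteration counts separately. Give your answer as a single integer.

Executing turtle program step by step:
Start: pos=(0,10), heading=0, pen down
FD 9: (0,10) -> (9,10) [heading=0, draw]
FD 5: (9,10) -> (14,10) [heading=0, draw]
FD 11: (14,10) -> (25,10) [heading=0, draw]
LT 90: heading 0 -> 90
LT 174: heading 90 -> 264
RT 90: heading 264 -> 174
FD 11: (25,10) -> (14.06,11.15) [heading=174, draw]
FD 20: (14.06,11.15) -> (-5.83,13.24) [heading=174, draw]
RT 180: heading 174 -> 354
PD: pen down
RT 270: heading 354 -> 84
PU: pen up
Final: pos=(-5.83,13.24), heading=84, 5 segment(s) drawn
Segments drawn: 5

Answer: 5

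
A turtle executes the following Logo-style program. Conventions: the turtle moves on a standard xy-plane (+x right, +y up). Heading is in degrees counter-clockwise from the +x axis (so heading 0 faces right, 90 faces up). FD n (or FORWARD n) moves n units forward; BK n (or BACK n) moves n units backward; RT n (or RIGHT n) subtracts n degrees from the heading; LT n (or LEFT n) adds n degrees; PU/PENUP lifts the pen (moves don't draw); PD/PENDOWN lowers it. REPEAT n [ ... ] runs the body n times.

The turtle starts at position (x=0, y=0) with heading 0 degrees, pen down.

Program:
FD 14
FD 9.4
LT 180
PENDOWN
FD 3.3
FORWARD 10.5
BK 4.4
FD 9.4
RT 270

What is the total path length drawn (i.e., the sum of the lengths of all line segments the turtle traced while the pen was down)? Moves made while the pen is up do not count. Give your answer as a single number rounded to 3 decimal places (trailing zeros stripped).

Executing turtle program step by step:
Start: pos=(0,0), heading=0, pen down
FD 14: (0,0) -> (14,0) [heading=0, draw]
FD 9.4: (14,0) -> (23.4,0) [heading=0, draw]
LT 180: heading 0 -> 180
PD: pen down
FD 3.3: (23.4,0) -> (20.1,0) [heading=180, draw]
FD 10.5: (20.1,0) -> (9.6,0) [heading=180, draw]
BK 4.4: (9.6,0) -> (14,0) [heading=180, draw]
FD 9.4: (14,0) -> (4.6,0) [heading=180, draw]
RT 270: heading 180 -> 270
Final: pos=(4.6,0), heading=270, 6 segment(s) drawn

Segment lengths:
  seg 1: (0,0) -> (14,0), length = 14
  seg 2: (14,0) -> (23.4,0), length = 9.4
  seg 3: (23.4,0) -> (20.1,0), length = 3.3
  seg 4: (20.1,0) -> (9.6,0), length = 10.5
  seg 5: (9.6,0) -> (14,0), length = 4.4
  seg 6: (14,0) -> (4.6,0), length = 9.4
Total = 51

Answer: 51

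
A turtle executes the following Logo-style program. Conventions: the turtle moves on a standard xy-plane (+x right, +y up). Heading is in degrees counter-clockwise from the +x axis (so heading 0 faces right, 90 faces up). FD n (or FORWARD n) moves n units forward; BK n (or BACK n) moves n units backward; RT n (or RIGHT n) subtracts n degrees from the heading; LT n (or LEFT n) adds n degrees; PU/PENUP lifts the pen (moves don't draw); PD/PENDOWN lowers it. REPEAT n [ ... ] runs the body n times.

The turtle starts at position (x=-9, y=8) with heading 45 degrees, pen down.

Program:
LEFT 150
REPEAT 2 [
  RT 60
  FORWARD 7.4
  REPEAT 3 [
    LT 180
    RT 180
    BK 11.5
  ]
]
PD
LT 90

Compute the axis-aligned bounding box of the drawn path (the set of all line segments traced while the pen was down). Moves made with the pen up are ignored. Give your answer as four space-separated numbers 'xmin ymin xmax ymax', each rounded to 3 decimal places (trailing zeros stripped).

Answer: -14.233 -37.339 12.078 13.233

Derivation:
Executing turtle program step by step:
Start: pos=(-9,8), heading=45, pen down
LT 150: heading 45 -> 195
REPEAT 2 [
  -- iteration 1/2 --
  RT 60: heading 195 -> 135
  FD 7.4: (-9,8) -> (-14.233,13.233) [heading=135, draw]
  REPEAT 3 [
    -- iteration 1/3 --
    LT 180: heading 135 -> 315
    RT 180: heading 315 -> 135
    BK 11.5: (-14.233,13.233) -> (-6.101,5.101) [heading=135, draw]
    -- iteration 2/3 --
    LT 180: heading 135 -> 315
    RT 180: heading 315 -> 135
    BK 11.5: (-6.101,5.101) -> (2.031,-3.031) [heading=135, draw]
    -- iteration 3/3 --
    LT 180: heading 135 -> 315
    RT 180: heading 315 -> 135
    BK 11.5: (2.031,-3.031) -> (10.163,-11.163) [heading=135, draw]
  ]
  -- iteration 2/2 --
  RT 60: heading 135 -> 75
  FD 7.4: (10.163,-11.163) -> (12.078,-4.015) [heading=75, draw]
  REPEAT 3 [
    -- iteration 1/3 --
    LT 180: heading 75 -> 255
    RT 180: heading 255 -> 75
    BK 11.5: (12.078,-4.015) -> (9.101,-15.123) [heading=75, draw]
    -- iteration 2/3 --
    LT 180: heading 75 -> 255
    RT 180: heading 255 -> 75
    BK 11.5: (9.101,-15.123) -> (6.125,-26.231) [heading=75, draw]
    -- iteration 3/3 --
    LT 180: heading 75 -> 255
    RT 180: heading 255 -> 75
    BK 11.5: (6.125,-26.231) -> (3.149,-37.339) [heading=75, draw]
  ]
]
PD: pen down
LT 90: heading 75 -> 165
Final: pos=(3.149,-37.339), heading=165, 8 segment(s) drawn

Segment endpoints: x in {-14.233, -9, -6.101, 2.031, 3.149, 6.125, 9.101, 10.163, 12.078}, y in {-37.339, -26.231, -15.123, -11.163, -4.015, -3.031, 5.101, 8, 13.233}
xmin=-14.233, ymin=-37.339, xmax=12.078, ymax=13.233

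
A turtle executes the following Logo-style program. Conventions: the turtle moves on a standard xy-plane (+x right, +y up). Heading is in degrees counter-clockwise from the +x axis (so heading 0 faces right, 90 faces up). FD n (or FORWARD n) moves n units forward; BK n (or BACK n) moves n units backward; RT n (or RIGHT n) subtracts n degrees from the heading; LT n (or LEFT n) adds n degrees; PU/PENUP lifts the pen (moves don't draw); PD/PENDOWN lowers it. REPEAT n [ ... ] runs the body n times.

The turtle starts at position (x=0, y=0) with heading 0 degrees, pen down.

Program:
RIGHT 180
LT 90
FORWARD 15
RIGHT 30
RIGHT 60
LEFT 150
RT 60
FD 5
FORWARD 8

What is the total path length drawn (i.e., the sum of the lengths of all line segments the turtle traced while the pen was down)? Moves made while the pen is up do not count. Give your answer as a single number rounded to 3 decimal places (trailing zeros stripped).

Answer: 28

Derivation:
Executing turtle program step by step:
Start: pos=(0,0), heading=0, pen down
RT 180: heading 0 -> 180
LT 90: heading 180 -> 270
FD 15: (0,0) -> (0,-15) [heading=270, draw]
RT 30: heading 270 -> 240
RT 60: heading 240 -> 180
LT 150: heading 180 -> 330
RT 60: heading 330 -> 270
FD 5: (0,-15) -> (0,-20) [heading=270, draw]
FD 8: (0,-20) -> (0,-28) [heading=270, draw]
Final: pos=(0,-28), heading=270, 3 segment(s) drawn

Segment lengths:
  seg 1: (0,0) -> (0,-15), length = 15
  seg 2: (0,-15) -> (0,-20), length = 5
  seg 3: (0,-20) -> (0,-28), length = 8
Total = 28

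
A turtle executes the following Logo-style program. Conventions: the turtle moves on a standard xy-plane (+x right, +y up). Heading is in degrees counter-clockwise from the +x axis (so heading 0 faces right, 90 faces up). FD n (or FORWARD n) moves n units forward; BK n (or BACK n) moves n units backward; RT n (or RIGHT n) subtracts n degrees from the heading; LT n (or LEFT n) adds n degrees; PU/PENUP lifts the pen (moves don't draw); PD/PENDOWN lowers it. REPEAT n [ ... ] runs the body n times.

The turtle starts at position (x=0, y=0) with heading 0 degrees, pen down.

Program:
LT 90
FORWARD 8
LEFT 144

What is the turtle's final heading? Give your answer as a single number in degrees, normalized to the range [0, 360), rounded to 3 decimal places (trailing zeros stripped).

Executing turtle program step by step:
Start: pos=(0,0), heading=0, pen down
LT 90: heading 0 -> 90
FD 8: (0,0) -> (0,8) [heading=90, draw]
LT 144: heading 90 -> 234
Final: pos=(0,8), heading=234, 1 segment(s) drawn

Answer: 234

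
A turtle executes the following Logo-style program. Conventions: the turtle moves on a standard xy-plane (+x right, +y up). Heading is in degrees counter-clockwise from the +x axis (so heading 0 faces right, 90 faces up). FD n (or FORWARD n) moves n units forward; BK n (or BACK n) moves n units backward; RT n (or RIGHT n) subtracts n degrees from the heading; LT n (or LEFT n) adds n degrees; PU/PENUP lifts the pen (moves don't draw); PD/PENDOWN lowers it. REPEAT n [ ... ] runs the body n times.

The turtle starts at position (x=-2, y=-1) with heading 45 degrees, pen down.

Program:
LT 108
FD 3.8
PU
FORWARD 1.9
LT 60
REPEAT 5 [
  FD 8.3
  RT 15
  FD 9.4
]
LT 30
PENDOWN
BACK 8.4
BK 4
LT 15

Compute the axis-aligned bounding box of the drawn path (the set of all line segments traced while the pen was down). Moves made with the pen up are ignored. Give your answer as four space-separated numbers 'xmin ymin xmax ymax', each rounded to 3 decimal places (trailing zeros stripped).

Answer: -88.619 -1 -2 8.677

Derivation:
Executing turtle program step by step:
Start: pos=(-2,-1), heading=45, pen down
LT 108: heading 45 -> 153
FD 3.8: (-2,-1) -> (-5.386,0.725) [heading=153, draw]
PU: pen up
FD 1.9: (-5.386,0.725) -> (-7.079,1.588) [heading=153, move]
LT 60: heading 153 -> 213
REPEAT 5 [
  -- iteration 1/5 --
  FD 8.3: (-7.079,1.588) -> (-14.04,-2.933) [heading=213, move]
  RT 15: heading 213 -> 198
  FD 9.4: (-14.04,-2.933) -> (-22.98,-5.838) [heading=198, move]
  -- iteration 2/5 --
  FD 8.3: (-22.98,-5.838) -> (-30.873,-8.402) [heading=198, move]
  RT 15: heading 198 -> 183
  FD 9.4: (-30.873,-8.402) -> (-40.261,-8.894) [heading=183, move]
  -- iteration 3/5 --
  FD 8.3: (-40.261,-8.894) -> (-48.549,-9.329) [heading=183, move]
  RT 15: heading 183 -> 168
  FD 9.4: (-48.549,-9.329) -> (-57.744,-7.374) [heading=168, move]
  -- iteration 4/5 --
  FD 8.3: (-57.744,-7.374) -> (-65.862,-5.649) [heading=168, move]
  RT 15: heading 168 -> 153
  FD 9.4: (-65.862,-5.649) -> (-74.238,-1.381) [heading=153, move]
  -- iteration 5/5 --
  FD 8.3: (-74.238,-1.381) -> (-81.633,2.387) [heading=153, move]
  RT 15: heading 153 -> 138
  FD 9.4: (-81.633,2.387) -> (-88.619,8.677) [heading=138, move]
]
LT 30: heading 138 -> 168
PD: pen down
BK 8.4: (-88.619,8.677) -> (-80.402,6.93) [heading=168, draw]
BK 4: (-80.402,6.93) -> (-76.49,6.099) [heading=168, draw]
LT 15: heading 168 -> 183
Final: pos=(-76.49,6.099), heading=183, 3 segment(s) drawn

Segment endpoints: x in {-88.619, -80.402, -76.49, -5.386, -2}, y in {-1, 0.725, 6.099, 6.93, 8.677}
xmin=-88.619, ymin=-1, xmax=-2, ymax=8.677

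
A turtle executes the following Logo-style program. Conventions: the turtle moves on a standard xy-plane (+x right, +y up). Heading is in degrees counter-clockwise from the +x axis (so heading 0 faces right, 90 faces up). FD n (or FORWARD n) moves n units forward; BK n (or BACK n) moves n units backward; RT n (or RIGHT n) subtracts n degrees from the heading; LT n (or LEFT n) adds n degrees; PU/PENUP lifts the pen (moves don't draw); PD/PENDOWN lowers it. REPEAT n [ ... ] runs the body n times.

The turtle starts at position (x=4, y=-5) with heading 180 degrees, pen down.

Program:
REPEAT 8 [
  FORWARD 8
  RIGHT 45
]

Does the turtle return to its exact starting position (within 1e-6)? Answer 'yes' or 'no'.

Answer: yes

Derivation:
Executing turtle program step by step:
Start: pos=(4,-5), heading=180, pen down
REPEAT 8 [
  -- iteration 1/8 --
  FD 8: (4,-5) -> (-4,-5) [heading=180, draw]
  RT 45: heading 180 -> 135
  -- iteration 2/8 --
  FD 8: (-4,-5) -> (-9.657,0.657) [heading=135, draw]
  RT 45: heading 135 -> 90
  -- iteration 3/8 --
  FD 8: (-9.657,0.657) -> (-9.657,8.657) [heading=90, draw]
  RT 45: heading 90 -> 45
  -- iteration 4/8 --
  FD 8: (-9.657,8.657) -> (-4,14.314) [heading=45, draw]
  RT 45: heading 45 -> 0
  -- iteration 5/8 --
  FD 8: (-4,14.314) -> (4,14.314) [heading=0, draw]
  RT 45: heading 0 -> 315
  -- iteration 6/8 --
  FD 8: (4,14.314) -> (9.657,8.657) [heading=315, draw]
  RT 45: heading 315 -> 270
  -- iteration 7/8 --
  FD 8: (9.657,8.657) -> (9.657,0.657) [heading=270, draw]
  RT 45: heading 270 -> 225
  -- iteration 8/8 --
  FD 8: (9.657,0.657) -> (4,-5) [heading=225, draw]
  RT 45: heading 225 -> 180
]
Final: pos=(4,-5), heading=180, 8 segment(s) drawn

Start position: (4, -5)
Final position: (4, -5)
Distance = 0; < 1e-6 -> CLOSED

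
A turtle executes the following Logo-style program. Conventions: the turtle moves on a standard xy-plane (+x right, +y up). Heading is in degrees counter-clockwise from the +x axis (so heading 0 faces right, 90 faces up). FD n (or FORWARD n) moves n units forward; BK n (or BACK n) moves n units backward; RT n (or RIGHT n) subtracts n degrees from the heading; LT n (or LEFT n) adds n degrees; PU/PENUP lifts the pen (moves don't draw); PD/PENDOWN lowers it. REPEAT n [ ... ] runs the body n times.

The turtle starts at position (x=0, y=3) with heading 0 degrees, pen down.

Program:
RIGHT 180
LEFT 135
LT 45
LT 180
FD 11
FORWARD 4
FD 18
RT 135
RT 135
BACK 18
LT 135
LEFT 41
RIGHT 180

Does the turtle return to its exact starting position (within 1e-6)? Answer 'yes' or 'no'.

Answer: no

Derivation:
Executing turtle program step by step:
Start: pos=(0,3), heading=0, pen down
RT 180: heading 0 -> 180
LT 135: heading 180 -> 315
LT 45: heading 315 -> 0
LT 180: heading 0 -> 180
FD 11: (0,3) -> (-11,3) [heading=180, draw]
FD 4: (-11,3) -> (-15,3) [heading=180, draw]
FD 18: (-15,3) -> (-33,3) [heading=180, draw]
RT 135: heading 180 -> 45
RT 135: heading 45 -> 270
BK 18: (-33,3) -> (-33,21) [heading=270, draw]
LT 135: heading 270 -> 45
LT 41: heading 45 -> 86
RT 180: heading 86 -> 266
Final: pos=(-33,21), heading=266, 4 segment(s) drawn

Start position: (0, 3)
Final position: (-33, 21)
Distance = 37.59; >= 1e-6 -> NOT closed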